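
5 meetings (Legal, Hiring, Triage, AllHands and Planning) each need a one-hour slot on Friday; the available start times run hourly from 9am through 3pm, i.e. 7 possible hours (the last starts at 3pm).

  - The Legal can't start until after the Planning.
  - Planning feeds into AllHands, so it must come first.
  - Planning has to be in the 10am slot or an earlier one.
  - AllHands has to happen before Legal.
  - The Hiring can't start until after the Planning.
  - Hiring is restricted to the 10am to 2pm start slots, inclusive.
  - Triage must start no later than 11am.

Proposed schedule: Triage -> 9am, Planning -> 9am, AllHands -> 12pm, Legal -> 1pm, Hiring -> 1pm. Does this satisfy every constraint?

Valid

Triage must start no later than 11am — holds.
Hiring is restricted to the 10am to 2pm start slots, inclusive — holds.
The Hiring can't start until after the Planning — holds.
The Legal can't start until after the Planning — holds.
AllHands has to happen before Legal — holds.
Planning has to be in the 10am slot or an earlier one — holds.
Planning feeds into AllHands, so it must come first — holds.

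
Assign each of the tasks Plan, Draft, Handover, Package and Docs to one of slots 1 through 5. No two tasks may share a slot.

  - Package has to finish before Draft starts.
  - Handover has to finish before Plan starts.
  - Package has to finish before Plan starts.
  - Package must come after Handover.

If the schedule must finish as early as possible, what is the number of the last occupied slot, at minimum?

5

The precedence chain requires at least 3 distinct slots.
With at most 1 per slot and 5 tasks, at least 5 slots are needed.
5 works (last occupied slot: 5): for example Draft=4, Plan=3, Package=2, Docs=5, Handover=1.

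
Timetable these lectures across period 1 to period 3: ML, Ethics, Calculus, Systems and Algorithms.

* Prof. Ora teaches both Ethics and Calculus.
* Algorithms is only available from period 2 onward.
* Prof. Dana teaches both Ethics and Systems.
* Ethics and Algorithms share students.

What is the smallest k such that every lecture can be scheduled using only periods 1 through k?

Algorithms can't be placed before period 2, so the schedule must run through at least period 2.
2 works (last occupied period: period 2): for example Calculus -> period 2, Ethics -> period 1, ML -> period 1, Systems -> period 2, Algorithms -> period 2.

2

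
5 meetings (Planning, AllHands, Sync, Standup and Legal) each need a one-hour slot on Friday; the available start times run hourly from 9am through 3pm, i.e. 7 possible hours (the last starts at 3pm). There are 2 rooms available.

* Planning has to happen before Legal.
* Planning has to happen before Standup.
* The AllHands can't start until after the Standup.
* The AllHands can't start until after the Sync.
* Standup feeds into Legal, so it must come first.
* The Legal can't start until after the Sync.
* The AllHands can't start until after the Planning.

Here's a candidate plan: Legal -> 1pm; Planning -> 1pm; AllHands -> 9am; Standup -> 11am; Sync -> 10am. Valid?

The AllHands can't start until after the Sync — violated.
Planning has to happen before Standup — violated.
Planning has to happen before Legal — violated.
There are 2 rooms available — holds.
The AllHands can't start until after the Planning — violated.
Standup feeds into Legal, so it must come first — holds.
The AllHands can't start until after the Standup — violated.
The Legal can't start until after the Sync — holds.

No. The AllHands can't start until after the Planning is not satisfied.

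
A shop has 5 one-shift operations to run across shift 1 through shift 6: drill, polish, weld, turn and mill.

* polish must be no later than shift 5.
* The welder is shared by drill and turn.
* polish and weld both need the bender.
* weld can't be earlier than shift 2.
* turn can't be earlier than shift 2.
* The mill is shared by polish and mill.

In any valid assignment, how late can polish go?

shift 5

Polish's own window allows nothing later than shift 5.
polish at shift 5 is achievable: weld in shift 2; drill in shift 1; mill in shift 1; polish in shift 5; turn in shift 2.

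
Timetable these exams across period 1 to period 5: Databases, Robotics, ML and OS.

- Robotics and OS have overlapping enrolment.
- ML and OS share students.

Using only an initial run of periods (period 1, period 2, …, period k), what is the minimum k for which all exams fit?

2 periods

Could 1 period be enough, i.e. nothing placed later than period 1? No: OS can't share with Robotics (period 1) → nothing is left.
So 1 period is not enough.
2 works (last occupied period: period 2): for example OS in period 2; Databases in period 1; Robotics in period 1; ML in period 1.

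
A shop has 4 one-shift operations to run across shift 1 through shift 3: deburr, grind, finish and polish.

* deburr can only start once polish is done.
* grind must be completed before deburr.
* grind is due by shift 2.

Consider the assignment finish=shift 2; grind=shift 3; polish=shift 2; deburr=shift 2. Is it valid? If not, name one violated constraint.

No — it violates: grind must be completed before deburr

grind must be completed before deburr — violated.
grind is due by shift 2 — violated.
deburr can only start once polish is done — violated.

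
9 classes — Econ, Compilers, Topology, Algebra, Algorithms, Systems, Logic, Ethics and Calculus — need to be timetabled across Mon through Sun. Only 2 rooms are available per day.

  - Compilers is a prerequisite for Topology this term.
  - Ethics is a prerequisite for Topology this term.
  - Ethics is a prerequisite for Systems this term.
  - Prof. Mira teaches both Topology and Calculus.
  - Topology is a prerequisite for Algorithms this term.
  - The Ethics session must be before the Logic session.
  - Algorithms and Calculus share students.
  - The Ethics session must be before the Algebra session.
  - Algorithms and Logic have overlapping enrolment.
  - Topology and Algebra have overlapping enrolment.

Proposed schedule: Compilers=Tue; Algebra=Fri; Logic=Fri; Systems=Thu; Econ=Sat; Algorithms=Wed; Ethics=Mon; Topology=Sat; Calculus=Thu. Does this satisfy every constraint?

Ethics is a prerequisite for Systems this term — holds.
Prof. Mira teaches both Topology and Calculus — holds.
Topology and Algebra have overlapping enrolment — holds.
Only 2 rooms are available per day — holds.
Algorithms and Logic have overlapping enrolment — holds.
Ethics is a prerequisite for Topology this term — holds.
Compilers is a prerequisite for Topology this term — holds.
Topology is a prerequisite for Algorithms this term — violated.
The Ethics session must be before the Logic session — holds.
The Ethics session must be before the Algebra session — holds.
Algorithms and Calculus share students — holds.

Invalid. Topology is a prerequisite for Algorithms this term.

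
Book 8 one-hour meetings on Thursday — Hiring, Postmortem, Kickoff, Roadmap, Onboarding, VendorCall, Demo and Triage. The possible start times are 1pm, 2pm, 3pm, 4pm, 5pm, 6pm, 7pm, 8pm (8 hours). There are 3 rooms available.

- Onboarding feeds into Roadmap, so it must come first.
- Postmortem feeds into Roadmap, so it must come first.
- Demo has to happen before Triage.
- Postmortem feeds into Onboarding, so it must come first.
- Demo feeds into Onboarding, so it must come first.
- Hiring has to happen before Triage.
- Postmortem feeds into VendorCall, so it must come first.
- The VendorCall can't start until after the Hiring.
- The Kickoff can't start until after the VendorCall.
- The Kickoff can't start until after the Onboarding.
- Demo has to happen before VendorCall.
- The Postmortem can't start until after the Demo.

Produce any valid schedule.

Demo in 1pm; Roadmap in 4pm; Kickoff in 4pm; Triage in 2pm; Postmortem in 2pm; VendorCall in 3pm; Onboarding in 3pm; Hiring in 1pm

Checking: Postmortem(2pm) before Onboarding(3pm); Hiring(1pm) before VendorCall(3pm); Demo(1pm) before VendorCall(3pm); Demo(1pm) before Onboarding(3pm); VendorCall(3pm) before Kickoff(4pm); Demo(1pm) before Triage(2pm); Onboarding(3pm) before Roadmap(4pm); Hiring(1pm) before Triage(2pm); Onboarding(3pm) before Kickoff(4pm); Demo(1pm) before Postmortem(2pm); Postmortem(2pm) before VendorCall(3pm); Postmortem(2pm) before Roadmap(4pm); max 2 per hour (cap 3).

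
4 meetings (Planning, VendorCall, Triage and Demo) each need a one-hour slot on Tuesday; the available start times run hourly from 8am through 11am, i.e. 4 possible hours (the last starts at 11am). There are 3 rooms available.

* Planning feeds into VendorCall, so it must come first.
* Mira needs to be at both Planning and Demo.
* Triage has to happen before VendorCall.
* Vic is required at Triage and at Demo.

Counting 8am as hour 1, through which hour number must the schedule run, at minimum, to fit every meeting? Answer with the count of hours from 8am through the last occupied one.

The precedence chain requires at least 2 distinct hours.
With at most 3 per hour and 4 meetings, at least 2 hours are needed.
2 works (last occupied hour: 9am): for example Triage -> 8am, VendorCall -> 9am, Planning -> 8am, Demo -> 9am.

2 hours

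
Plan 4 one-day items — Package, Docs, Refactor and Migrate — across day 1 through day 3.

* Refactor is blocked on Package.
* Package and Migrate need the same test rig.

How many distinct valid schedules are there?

18

Splitting on Package: it can be day 1 (12), day 2 (6). Listing each branch's schedules as (Docs, Refactor, Migrate) by day number:
Package=day 1: (1,2,2) (1,2,3) (1,3,2) (1,3,3) (2,2,2) (2,2,3) (2,3,2) (2,3,3) (3,2,2) (3,2,3) (3,3,2) (3,3,3) — 12.
Package=day 2: (1,3,1) (1,3,3) (2,3,1) (2,3,3) (3,3,1) (3,3,3) — 6.
Summing: 12 + 6 = 18.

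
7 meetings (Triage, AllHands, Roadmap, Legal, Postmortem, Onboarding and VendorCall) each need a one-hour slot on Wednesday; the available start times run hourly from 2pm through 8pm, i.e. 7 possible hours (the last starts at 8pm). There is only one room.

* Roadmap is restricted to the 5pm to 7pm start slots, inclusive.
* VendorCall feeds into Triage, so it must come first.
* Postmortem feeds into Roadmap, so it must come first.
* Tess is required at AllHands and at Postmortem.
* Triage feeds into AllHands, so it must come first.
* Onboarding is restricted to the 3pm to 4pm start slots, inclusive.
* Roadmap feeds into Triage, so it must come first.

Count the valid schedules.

Splitting on Triage: it can be 6pm (8), 7pm (20). Listing each branch's schedules as (AllHands, Roadmap, Legal, Postmortem, Onboarding, VendorCall):
Triage=6pm: (7pm,5pm,8pm,2pm,3pm,4pm) (7pm,5pm,8pm,2pm,4pm,3pm) (7pm,5pm,8pm,3pm,4pm,2pm) (7pm,5pm,8pm,4pm,3pm,2pm) (8pm,5pm,7pm,2pm,3pm,4pm) (8pm,5pm,7pm,2pm,4pm,3pm) (8pm,5pm,7pm,3pm,4pm,2pm) (8pm,5pm,7pm,4pm,3pm,2pm) — 8.
Triage=7pm: (8pm,5pm,2pm,3pm,4pm,6pm) (8pm,5pm,2pm,4pm,3pm,6pm) (8pm,5pm,3pm,2pm,4pm,6pm) (8pm,5pm,4pm,2pm,3pm,6pm) (8pm,5pm,6pm,2pm,3pm,4pm) (8pm,5pm,6pm,2pm,4pm,3pm) (8pm,5pm,6pm,3pm,4pm,2pm) (8pm,5pm,6pm,4pm,3pm,2pm) (8pm,6pm,2pm,3pm,4pm,5pm) (8pm,6pm,2pm,4pm,3pm,5pm) (8pm,6pm,2pm,5pm,3pm,4pm) (8pm,6pm,2pm,5pm,4pm,3pm) (8pm,6pm,3pm,2pm,4pm,5pm) (8pm,6pm,3pm,5pm,4pm,2pm) (8pm,6pm,4pm,2pm,3pm,5pm) (8pm,6pm,4pm,5pm,3pm,2pm) (8pm,6pm,5pm,2pm,3pm,4pm) (8pm,6pm,5pm,2pm,4pm,3pm) (8pm,6pm,5pm,3pm,4pm,2pm) (8pm,6pm,5pm,4pm,3pm,2pm) — 20.
Summing: 8 + 20 = 28.

28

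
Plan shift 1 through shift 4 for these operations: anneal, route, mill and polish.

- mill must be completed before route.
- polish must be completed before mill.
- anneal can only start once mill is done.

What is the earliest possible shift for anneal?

Precedence pushes anneal to at least shift 3.
anneal at shift 3 is achievable: polish -> shift 1, anneal -> shift 3, route -> shift 3, mill -> shift 2.

shift 3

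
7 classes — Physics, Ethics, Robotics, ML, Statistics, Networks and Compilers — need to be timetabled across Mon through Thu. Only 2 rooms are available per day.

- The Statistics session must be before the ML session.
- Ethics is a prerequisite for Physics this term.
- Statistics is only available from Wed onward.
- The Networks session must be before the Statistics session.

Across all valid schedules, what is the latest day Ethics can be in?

Wed

Downstream work caps Ethics at Wed.
Ethics at Wed is achievable: Compilers -> Tue; Statistics -> Wed; ML -> Thu; Ethics -> Wed; Networks -> Mon; Robotics -> Mon; Physics -> Thu.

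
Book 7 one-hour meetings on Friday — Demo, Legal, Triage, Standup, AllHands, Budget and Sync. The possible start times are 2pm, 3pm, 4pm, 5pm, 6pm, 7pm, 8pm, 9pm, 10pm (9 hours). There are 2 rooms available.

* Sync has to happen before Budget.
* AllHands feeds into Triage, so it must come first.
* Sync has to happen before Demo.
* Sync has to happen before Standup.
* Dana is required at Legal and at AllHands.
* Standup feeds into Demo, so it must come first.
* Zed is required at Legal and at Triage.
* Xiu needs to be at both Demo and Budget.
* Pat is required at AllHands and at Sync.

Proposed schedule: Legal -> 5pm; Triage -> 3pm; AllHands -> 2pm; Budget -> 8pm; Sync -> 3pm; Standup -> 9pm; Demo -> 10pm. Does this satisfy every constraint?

Xiu needs to be at both Demo and Budget — holds.
AllHands feeds into Triage, so it must come first — holds.
Zed is required at Legal and at Triage — holds.
Sync has to happen before Standup — holds.
Sync has to happen before Budget — holds.
Standup feeds into Demo, so it must come first — holds.
Pat is required at AllHands and at Sync — holds.
Dana is required at Legal and at AllHands — holds.
There are 2 rooms available — holds.
Sync has to happen before Demo — holds.

Yes, all constraints hold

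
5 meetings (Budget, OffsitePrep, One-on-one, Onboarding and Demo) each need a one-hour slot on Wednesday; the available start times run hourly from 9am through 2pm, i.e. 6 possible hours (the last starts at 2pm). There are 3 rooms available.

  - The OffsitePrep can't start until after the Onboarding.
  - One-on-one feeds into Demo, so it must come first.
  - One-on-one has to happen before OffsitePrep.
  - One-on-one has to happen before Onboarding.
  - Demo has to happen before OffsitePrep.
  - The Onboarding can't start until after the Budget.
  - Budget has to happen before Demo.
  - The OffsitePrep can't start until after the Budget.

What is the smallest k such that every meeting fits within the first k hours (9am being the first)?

3 hours

The precedence chain requires at least 3 distinct hours.
With at most 3 per hour and 5 meetings, at least 2 hours are needed.
3 works (last occupied hour: 11am): for example Onboarding=10am, OffsitePrep=11am, Demo=10am, Budget=9am, One-on-one=9am.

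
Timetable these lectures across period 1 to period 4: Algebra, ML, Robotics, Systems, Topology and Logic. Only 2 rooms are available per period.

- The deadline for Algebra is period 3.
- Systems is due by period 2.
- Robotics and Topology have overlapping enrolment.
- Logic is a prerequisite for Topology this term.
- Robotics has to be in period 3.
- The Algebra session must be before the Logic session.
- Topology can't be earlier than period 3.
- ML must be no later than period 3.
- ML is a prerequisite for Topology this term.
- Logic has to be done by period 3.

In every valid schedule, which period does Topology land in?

Topology's window is period 3–period 4.
Robotics is fixed at period 3, and Topology can't share a period with Robotics.
So Topology must be period 4.

period 4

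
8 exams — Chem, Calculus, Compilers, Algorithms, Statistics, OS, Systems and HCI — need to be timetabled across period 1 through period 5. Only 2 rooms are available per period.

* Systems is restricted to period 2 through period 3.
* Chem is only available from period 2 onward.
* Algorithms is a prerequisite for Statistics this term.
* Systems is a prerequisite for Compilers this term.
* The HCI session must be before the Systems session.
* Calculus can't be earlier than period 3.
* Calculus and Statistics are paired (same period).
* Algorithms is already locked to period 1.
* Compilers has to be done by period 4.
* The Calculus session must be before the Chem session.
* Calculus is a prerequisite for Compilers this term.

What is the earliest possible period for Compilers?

period 4

Precedence pushes Compilers to at least period 4; Compilers's own window allows nothing later than period 4.
Compilers at period 4 is achievable: Chem=period 4; Statistics=period 3; Compilers=period 4; Calculus=period 3; Algorithms=period 1; OS=period 2; HCI=period 1; Systems=period 2.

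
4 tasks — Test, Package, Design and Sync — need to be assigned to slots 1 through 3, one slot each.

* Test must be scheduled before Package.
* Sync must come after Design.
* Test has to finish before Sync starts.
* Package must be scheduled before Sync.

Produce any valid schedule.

Package in 2; Design in 1; Test in 1; Sync in 3

Checking: Design(1) before Sync(3); Package(2) before Sync(3); Test(1) before Package(2); Test(1) before Sync(3).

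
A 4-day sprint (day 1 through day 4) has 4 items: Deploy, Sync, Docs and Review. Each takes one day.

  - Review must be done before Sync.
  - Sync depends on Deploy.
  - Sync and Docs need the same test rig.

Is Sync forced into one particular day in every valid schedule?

Sync can be day 2 (e.g. Deploy=day 1, Review=day 1, Sync=day 2, Docs=day 1) or day 3 (e.g. Sync -> day 3; Deploy -> day 1; Docs -> day 1; Review -> day 1).

No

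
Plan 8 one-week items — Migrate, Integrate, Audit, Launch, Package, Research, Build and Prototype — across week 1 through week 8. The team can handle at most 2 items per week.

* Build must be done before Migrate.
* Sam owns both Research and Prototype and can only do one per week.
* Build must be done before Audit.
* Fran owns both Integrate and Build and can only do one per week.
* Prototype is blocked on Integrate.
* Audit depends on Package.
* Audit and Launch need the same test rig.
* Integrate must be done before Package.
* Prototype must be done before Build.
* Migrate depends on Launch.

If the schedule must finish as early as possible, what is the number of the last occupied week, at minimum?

week 4

The precedence chain requires at least 4 distinct weeks.
With at most 2 per week and 8 work items, at least 4 weeks are needed.
4 works (last occupied week: week 4): for example Integrate -> week 1; Build -> week 3; Research -> week 3; Package -> week 2; Launch -> week 1; Prototype -> week 2; Audit -> week 4; Migrate -> week 4.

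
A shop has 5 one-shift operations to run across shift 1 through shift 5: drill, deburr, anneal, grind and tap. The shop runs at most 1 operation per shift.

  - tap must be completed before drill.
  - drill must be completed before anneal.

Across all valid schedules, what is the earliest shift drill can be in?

Precedence pushes drill to at least shift 2; downstream work caps drill at shift 4.
drill at shift 2 is achievable: tap=shift 1; grind=shift 5; deburr=shift 4; drill=shift 2; anneal=shift 3.

shift 2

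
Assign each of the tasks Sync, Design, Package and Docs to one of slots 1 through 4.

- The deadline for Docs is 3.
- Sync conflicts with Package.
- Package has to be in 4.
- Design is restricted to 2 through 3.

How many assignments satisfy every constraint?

18

Splitting on Sync: it can be 1 (6), 2 (6), 3 (6). Listing each branch's schedules as (Design, Package, Docs):
Sync=1: (2,4,1) (2,4,2) (2,4,3) (3,4,1) (3,4,2) (3,4,3) — 6.
Sync=2: (2,4,1) (2,4,2) (2,4,3) (3,4,1) (3,4,2) (3,4,3) — 6.
Sync=3: (2,4,1) (2,4,2) (2,4,3) (3,4,1) (3,4,2) (3,4,3) — 6.
Summing: 6 + 6 + 6 = 18.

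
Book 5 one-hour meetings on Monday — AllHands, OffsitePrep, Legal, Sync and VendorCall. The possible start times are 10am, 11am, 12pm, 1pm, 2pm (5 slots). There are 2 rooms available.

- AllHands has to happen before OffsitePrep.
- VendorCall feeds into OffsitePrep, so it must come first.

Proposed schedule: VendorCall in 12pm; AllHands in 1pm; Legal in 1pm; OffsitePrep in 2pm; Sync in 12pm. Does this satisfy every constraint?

Yes, all constraints hold

VendorCall feeds into OffsitePrep, so it must come first — holds.
AllHands has to happen before OffsitePrep — holds.
There are 2 rooms available — holds.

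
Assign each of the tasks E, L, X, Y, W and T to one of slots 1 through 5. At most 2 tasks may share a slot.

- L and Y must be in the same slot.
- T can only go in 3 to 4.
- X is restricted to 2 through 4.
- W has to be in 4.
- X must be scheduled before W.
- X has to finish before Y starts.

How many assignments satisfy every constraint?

16

Splitting on E: it can be 1 (5), 2 (5), 3 (3), 4 (2), 5 (1). Listing each branch's schedules as (L, X, Y, W, T):
E=1: (3,2,3,4,4) (5,2,5,4,3) (5,2,5,4,4) (5,3,5,4,3) (5,3,5,4,4) — 5.
E=2: (3,2,3,4,4) (5,2,5,4,3) (5,2,5,4,4) (5,3,5,4,3) (5,3,5,4,4) — 5.
E=3: (5,2,5,4,3) (5,2,5,4,4) (5,3,5,4,4) — 3.
E=4: (5,2,5,4,3) (5,3,5,4,3) — 2.
E=5: (3,2,3,4,4) — 1.
Summing: 5 + 5 + 3 + 2 + 1 = 16.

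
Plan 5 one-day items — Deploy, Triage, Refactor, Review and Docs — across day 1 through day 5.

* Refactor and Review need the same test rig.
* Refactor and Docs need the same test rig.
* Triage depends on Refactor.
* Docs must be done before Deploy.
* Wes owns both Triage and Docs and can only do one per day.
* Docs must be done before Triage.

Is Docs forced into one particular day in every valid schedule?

No

Docs can be day 1 (e.g. Review in day 1; Deploy in day 2; Triage in day 3; Refactor in day 2; Docs in day 1) or day 2 (e.g. Deploy=day 3, Triage=day 3, Docs=day 2, Review=day 2, Refactor=day 1).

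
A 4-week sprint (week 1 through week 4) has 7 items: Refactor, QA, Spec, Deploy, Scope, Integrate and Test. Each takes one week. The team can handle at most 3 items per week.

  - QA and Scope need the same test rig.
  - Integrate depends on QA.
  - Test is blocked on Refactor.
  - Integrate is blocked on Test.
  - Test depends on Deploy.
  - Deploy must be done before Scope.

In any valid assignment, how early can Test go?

Precedence pushes Test to at least week 2; downstream work caps Test at week 3.
Test at week 2 is achievable: QA in week 1, Test in week 2, Integrate in week 3, Refactor in week 1, Deploy in week 1, Spec in week 2, Scope in week 2.

week 2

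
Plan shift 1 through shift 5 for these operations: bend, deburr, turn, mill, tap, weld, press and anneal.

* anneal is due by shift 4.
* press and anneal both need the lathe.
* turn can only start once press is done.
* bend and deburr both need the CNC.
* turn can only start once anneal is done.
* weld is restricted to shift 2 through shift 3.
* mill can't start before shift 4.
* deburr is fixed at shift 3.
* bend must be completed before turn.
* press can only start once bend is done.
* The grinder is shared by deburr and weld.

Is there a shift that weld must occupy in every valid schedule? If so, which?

shift 2

weld's window is shift 2–shift 3.
deburr is fixed at shift 3, and weld can't share a shift with deburr.
So weld must be shift 2.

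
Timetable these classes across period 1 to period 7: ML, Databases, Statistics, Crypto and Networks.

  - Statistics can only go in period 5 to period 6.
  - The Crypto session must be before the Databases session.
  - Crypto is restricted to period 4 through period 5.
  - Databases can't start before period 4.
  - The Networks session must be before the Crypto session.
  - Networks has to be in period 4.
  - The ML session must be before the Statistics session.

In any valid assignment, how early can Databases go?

Databases is available from period 4; precedence pushes Databases to at least period 6.
Databases at period 6 is achievable: Crypto in period 5; Statistics in period 5; ML in period 1; Databases in period 6; Networks in period 4.

period 6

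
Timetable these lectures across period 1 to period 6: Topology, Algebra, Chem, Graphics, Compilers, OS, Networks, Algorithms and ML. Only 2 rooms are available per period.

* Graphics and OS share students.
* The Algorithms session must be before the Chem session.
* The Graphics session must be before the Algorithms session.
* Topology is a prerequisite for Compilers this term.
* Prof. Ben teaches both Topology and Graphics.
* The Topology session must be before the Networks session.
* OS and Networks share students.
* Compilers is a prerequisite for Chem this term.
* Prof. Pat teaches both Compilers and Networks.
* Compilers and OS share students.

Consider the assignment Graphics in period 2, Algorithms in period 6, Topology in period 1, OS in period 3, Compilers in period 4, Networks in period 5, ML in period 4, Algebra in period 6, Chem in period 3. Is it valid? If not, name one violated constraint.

No — it violates: The Algorithms session must be before the Chem session

The Topology session must be before the Networks session — holds.
Compilers and OS share students — holds.
OS and Networks share students — holds.
The Algorithms session must be before the Chem session — violated.
Topology is a prerequisite for Compilers this term — holds.
Only 2 rooms are available per period — holds.
The Graphics session must be before the Algorithms session — holds.
Prof. Ben teaches both Topology and Graphics — holds.
Graphics and OS share students — holds.
Prof. Pat teaches both Compilers and Networks — holds.
Compilers is a prerequisite for Chem this term — violated.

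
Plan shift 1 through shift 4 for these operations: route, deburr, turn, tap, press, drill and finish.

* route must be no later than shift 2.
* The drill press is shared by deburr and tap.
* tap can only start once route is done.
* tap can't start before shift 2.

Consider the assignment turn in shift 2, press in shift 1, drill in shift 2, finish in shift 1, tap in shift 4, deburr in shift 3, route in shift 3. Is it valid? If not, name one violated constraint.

tap can't start before shift 2 — holds.
tap can only start once route is done — holds.
The drill press is shared by deburr and tap — holds.
route must be no later than shift 2 — violated.

No — it violates: route must be no later than shift 2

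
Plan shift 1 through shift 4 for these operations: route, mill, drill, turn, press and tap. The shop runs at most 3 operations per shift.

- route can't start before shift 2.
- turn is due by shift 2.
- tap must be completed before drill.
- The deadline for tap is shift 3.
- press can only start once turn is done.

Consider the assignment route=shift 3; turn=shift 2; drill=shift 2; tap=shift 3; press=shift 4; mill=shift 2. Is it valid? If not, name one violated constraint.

Invalid. tap must be completed before drill.

The deadline for tap is shift 3 — holds.
route can't start before shift 2 — holds.
The shop runs at most 3 operations per shift — holds.
tap must be completed before drill — violated.
turn is due by shift 2 — holds.
press can only start once turn is done — holds.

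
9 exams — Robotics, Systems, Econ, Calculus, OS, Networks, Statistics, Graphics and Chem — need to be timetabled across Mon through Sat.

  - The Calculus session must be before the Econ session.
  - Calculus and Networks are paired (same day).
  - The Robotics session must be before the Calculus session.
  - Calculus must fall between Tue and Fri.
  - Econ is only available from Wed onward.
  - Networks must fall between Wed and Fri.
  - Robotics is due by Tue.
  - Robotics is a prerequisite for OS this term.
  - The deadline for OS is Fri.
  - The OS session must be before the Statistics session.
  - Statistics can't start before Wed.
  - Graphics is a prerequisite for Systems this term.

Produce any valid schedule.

Systems -> Tue, Graphics -> Mon, Econ -> Thu, Chem -> Mon, OS -> Tue, Networks -> Wed, Robotics -> Mon, Statistics -> Wed, Calculus -> Wed

Checking: Robotics(Mon) before Calculus(Wed); Graphics(Mon) before Systems(Tue); OS(Tue) before Statistics(Wed); Robotics(Mon) before OS(Tue); Calculus(Wed) before Econ(Thu); Calculus = Networks = Wed; OS=Tue in [Mon,Fri]; Econ=Thu in [Wed,Sat]; Robotics=Mon in [Mon,Tue]; Networks=Wed in [Wed,Fri]; Calculus=Wed in [Tue,Fri]; Statistics=Wed in [Wed,Sat].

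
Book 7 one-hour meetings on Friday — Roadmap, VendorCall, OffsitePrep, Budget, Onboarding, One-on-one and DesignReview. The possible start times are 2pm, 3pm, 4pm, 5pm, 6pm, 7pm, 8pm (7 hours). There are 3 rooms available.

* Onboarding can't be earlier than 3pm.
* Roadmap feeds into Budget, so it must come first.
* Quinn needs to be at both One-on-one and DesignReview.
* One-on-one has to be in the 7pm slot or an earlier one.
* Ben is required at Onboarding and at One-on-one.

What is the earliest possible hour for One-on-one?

One-on-one's own window allows nothing later than 7pm.
One-on-one at 2pm is achievable: Onboarding in 3pm, Budget in 3pm, OffsitePrep in 3pm, Roadmap in 2pm, VendorCall in 2pm, One-on-one in 2pm, DesignReview in 4pm.

2pm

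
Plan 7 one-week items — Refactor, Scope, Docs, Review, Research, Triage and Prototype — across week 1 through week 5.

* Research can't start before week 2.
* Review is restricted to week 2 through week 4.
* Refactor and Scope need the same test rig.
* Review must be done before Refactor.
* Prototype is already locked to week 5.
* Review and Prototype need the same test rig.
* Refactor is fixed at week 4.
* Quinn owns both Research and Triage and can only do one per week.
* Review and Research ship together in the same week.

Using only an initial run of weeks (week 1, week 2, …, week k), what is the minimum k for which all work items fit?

5 weeks

The precedence chain requires at least 2 distinct weeks.
Prototype can't be placed before week 5, so the schedule must run through at least week 5.
5 works (last occupied week: week 5): for example Refactor in week 4; Prototype in week 5; Triage in week 1; Docs in week 1; Review in week 2; Research in week 2; Scope in week 1.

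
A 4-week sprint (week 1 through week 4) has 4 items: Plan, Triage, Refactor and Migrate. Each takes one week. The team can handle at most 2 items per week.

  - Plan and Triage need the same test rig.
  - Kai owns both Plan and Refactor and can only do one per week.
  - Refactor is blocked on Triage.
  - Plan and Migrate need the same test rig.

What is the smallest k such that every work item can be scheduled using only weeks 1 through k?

The precedence chain requires at least 2 distinct weeks.
With at most 2 per week and 4 work items, at least 2 weeks are needed.
Could 2 weeks be enough, i.e. nothing placed later than week 2? No: Refactor must come after Triage (at week 1 or later) → {week 2}; Triage must come before Refactor (at week 2 or earlier) → {week 1}; Plan can't share with Triage (week 1) → {week 2}; Refactor can't share with Plan (week 2) → nothing is left.
So 2 weeks is not enough.
3 works (last occupied week: week 3): for example Migrate=week 1, Refactor=week 2, Triage=week 1, Plan=week 3.

3 weeks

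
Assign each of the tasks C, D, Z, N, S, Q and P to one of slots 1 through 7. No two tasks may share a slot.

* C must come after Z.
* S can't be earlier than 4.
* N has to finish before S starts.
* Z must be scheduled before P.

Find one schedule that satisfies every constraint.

Q in 7, P in 5, C in 2, N in 3, Z in 1, D in 6, S in 4

Checking: Z(1) before P(5); Z(1) before C(2); N(3) before S(4); S=4 in [4,7]; max 1 per slot (cap 1).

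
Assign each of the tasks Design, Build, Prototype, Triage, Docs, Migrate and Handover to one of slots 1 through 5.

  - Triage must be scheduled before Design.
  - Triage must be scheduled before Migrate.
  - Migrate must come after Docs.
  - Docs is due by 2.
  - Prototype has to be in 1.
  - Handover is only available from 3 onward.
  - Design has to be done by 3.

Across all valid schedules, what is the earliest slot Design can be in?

2

Precedence pushes Design to at least 2; Design's own window allows nothing later than 3.
Design at 2 is achievable: Prototype -> 1; Docs -> 1; Design -> 2; Triage -> 1; Build -> 1; Handover -> 3; Migrate -> 2.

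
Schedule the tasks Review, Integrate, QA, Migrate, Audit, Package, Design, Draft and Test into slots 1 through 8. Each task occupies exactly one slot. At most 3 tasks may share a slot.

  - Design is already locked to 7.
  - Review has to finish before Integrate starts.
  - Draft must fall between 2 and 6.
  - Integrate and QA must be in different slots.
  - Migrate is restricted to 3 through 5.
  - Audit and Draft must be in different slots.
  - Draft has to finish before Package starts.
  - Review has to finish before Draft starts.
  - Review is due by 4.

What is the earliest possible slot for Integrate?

2

Precedence pushes Integrate to at least 2.
Integrate at 2 is achievable: Design=7; Audit=1; Migrate=3; Test=2; Integrate=2; QA=1; Draft=2; Package=3; Review=1.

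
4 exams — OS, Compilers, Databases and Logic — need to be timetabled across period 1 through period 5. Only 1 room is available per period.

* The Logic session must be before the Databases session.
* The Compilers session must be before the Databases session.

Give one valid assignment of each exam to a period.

Compilers=period 1, Logic=period 2, Databases=period 3, OS=period 4

Checking: Compilers(period 1) before Databases(period 3); Logic(period 2) before Databases(period 3); max 1 per period (cap 1).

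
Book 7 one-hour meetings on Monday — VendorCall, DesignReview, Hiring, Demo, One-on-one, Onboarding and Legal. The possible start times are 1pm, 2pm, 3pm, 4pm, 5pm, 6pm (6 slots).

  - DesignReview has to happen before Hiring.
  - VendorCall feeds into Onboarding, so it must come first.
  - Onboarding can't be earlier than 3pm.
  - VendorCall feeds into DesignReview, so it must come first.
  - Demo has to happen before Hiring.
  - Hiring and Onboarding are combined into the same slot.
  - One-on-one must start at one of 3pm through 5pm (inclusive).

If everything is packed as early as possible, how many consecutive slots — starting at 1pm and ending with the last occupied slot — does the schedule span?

3

The precedence chain requires at least 3 distinct slots.
3 works (last occupied slot: 3pm): for example Demo=1pm, DesignReview=2pm, Hiring=3pm, Legal=1pm, VendorCall=1pm, Onboarding=3pm, One-on-one=3pm.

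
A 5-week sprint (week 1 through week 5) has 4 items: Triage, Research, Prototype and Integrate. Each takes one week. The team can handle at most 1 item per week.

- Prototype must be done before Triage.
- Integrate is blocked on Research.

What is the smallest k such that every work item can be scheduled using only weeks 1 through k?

The precedence chain requires at least 2 distinct weeks.
With at most 1 per week and 4 work items, at least 4 weeks are needed.
4 works (last occupied week: week 4): for example Prototype -> week 1; Triage -> week 2; Integrate -> week 4; Research -> week 3.

4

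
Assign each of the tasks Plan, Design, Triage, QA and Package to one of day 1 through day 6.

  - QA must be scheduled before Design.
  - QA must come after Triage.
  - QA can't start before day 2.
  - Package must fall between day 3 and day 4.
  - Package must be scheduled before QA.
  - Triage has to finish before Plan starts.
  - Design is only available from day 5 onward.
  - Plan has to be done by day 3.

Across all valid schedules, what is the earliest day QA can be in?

QA is available from day 2; precedence pushes QA to at least day 4; downstream work caps QA at day 5.
QA at day 4 is achievable: Design in day 5; Package in day 3; Plan in day 2; Triage in day 1; QA in day 4.

day 4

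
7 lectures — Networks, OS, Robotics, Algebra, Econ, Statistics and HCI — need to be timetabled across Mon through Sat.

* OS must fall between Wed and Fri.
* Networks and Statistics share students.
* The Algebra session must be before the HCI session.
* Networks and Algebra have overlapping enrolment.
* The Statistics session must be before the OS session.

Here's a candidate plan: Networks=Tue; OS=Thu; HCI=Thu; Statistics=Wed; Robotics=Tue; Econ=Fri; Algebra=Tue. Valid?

No — it violates: Networks and Algebra have overlapping enrolment

OS must fall between Wed and Fri — holds.
Networks and Statistics share students — holds.
Networks and Algebra have overlapping enrolment — violated.
The Algebra session must be before the HCI session — holds.
The Statistics session must be before the OS session — holds.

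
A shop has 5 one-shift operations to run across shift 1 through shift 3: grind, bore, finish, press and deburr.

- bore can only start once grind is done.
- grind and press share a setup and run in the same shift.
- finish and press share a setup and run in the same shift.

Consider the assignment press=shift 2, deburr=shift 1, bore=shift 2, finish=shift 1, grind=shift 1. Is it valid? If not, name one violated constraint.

bore can only start once grind is done — holds.
grind and press share a setup and run in the same shift — violated.
finish and press share a setup and run in the same shift — violated.

No. grind and press share a setup and run in the same shift is not satisfied.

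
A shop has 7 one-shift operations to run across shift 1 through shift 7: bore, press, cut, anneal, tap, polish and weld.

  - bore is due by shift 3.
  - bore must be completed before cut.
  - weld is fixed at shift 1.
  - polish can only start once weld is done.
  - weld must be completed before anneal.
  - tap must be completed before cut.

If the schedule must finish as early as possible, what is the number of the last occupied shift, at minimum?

2

The precedence chain requires at least 2 distinct shifts.
2 works (last occupied shift: shift 2): for example cut=shift 2; weld=shift 1; press=shift 1; tap=shift 1; anneal=shift 2; polish=shift 2; bore=shift 1.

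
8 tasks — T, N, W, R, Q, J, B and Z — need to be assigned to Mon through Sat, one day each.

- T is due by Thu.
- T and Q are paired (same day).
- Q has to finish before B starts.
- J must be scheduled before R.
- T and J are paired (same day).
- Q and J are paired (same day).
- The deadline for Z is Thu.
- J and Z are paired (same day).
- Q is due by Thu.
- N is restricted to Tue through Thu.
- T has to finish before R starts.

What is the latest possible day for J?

Thu

J must be in the same day as T, which can't be after Thu, so J is at most Thu.
J at Thu is achievable: Q in Thu; Z in Thu; W in Mon; T in Thu; R in Fri; B in Fri; J in Thu; N in Tue.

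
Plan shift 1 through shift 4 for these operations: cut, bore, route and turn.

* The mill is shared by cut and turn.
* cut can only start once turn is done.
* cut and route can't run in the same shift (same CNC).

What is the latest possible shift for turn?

shift 3

Downstream work caps turn at shift 3.
turn at shift 3 is achievable: route -> shift 1; turn -> shift 3; bore -> shift 1; cut -> shift 4.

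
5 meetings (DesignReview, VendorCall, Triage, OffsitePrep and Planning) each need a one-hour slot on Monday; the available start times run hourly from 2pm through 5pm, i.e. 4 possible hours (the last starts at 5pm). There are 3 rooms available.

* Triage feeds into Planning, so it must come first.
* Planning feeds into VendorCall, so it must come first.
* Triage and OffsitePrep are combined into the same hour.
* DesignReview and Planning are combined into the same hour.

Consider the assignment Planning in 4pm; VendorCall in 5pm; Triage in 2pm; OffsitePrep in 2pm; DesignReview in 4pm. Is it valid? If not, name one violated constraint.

Valid

DesignReview and Planning are combined into the same hour — holds.
Planning feeds into VendorCall, so it must come first — holds.
There are 3 rooms available — holds.
Triage and OffsitePrep are combined into the same hour — holds.
Triage feeds into Planning, so it must come first — holds.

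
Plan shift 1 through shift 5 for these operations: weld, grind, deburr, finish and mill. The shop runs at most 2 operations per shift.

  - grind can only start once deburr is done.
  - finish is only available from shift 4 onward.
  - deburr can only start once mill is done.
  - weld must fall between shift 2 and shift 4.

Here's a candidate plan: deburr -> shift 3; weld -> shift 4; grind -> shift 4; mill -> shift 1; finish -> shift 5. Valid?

Valid

deburr can only start once mill is done — holds.
The shop runs at most 2 operations per shift — holds.
grind can only start once deburr is done — holds.
finish is only available from shift 4 onward — holds.
weld must fall between shift 2 and shift 4 — holds.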